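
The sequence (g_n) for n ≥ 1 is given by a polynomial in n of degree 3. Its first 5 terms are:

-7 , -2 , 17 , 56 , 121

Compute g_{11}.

1393

1st diffs: 5, 19, 39, 65.
2nd diffs: 14, 20, 26.
3rd diffs: 6, 6 (constant).
Newton forward-difference form: g_n = -7 + 5·C(n-1,1) + 14·C(n-1,2) + 6·C(n-1,3).
At n = 11: n-1 = 10, so g_{11} = -7 + 50 + 630 + 720 = 1393.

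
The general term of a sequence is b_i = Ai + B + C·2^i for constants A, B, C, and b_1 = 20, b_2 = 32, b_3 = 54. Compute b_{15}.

163878

Plug in i = 1, 2, 3: A + B + 2C = 20; 2A + B + 4C = 32; 3A + B + 8C = 54.
Subtracting the first from the second: A + 2C = 12.
Subtracting the second from the third: A + 4C = 22.
Solving: C = 5, A = 2, then B = 8.
Therefore b_{15} = 30 + 8 + 5·32768 = 163878.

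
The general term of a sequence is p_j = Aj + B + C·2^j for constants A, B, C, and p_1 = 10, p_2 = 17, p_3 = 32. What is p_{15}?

131060

The three given values yield: A + B + 2C = 10; 2A + B + 4C = 17; 3A + B + 8C = 32.
Subtracting the first from the second: A + 2C = 7.
Subtracting the second from the third: A + 4C = 15.
Solving: C = 4, A = -1, then B = 3.
Therefore p_{15} = -15 + 3 + 4·32768 = 131060.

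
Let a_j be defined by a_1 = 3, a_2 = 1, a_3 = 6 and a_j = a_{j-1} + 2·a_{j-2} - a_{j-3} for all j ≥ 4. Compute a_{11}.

Step forward from the initial values:
a_4 = 5, a_5 = 16, a_6 = 20, a_7 = 47, a_8 = 71, a_9 = 145, a_{10} = 240, a_{11} = 459.

459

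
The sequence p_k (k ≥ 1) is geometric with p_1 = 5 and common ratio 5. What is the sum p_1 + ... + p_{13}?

p_k = 5·5^(k-1).
S = 5·(5^13 - 1)/(5 - 1) = 5·(1220703125 - 1)/(4) = 1525878905.

1525878905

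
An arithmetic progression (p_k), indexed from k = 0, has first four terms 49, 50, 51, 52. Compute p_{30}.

79

Common difference d = 1.
p_k = 49 + (k - 0)·1.
p_{30} = 49 + 30·1 = 79.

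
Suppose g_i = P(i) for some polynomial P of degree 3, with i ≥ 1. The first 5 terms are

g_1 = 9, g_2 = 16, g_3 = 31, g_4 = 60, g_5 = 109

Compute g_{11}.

1159

1st diffs: 7, 15, 29, 49.
2nd diffs: 8, 14, 20.
3rd diffs: 6, 6 (constant).
Newton forward-difference form: g_i = 9 + 7·C(i-1,1) + 8·C(i-1,2) + 6·C(i-1,3).
At i = 11: i-1 = 10, so g_{11} = 9 + 70 + 360 + 720 = 1159.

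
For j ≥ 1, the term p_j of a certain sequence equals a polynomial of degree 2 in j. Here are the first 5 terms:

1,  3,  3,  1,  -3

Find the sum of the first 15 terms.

-685

1st diffs: 2, 0, -2, -4.
2nd diffs: -2, -2, -2 (constant).
So p_j = -j^2 + 5j - 3.
Continuing: …, -9, -17, -27, -39, …, p_{15} = -153.
Summing j = 1..15 (15 terms) gives -685.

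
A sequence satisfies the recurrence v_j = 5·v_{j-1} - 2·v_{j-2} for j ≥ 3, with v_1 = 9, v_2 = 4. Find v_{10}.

11194

Iterate the recurrence:
v_3 = 2; v_4 = 2; v_5 = 6; v_6 = 26; v_7 = 118; v_8 = 538; v_9 = 2454; v_{10} = 11194.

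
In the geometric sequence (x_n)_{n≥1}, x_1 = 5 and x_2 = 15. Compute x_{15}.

23914845

Common ratio r = 3.
x_n = 5·3^(n-1).
x_{15} = 5·3^14 = 23914845.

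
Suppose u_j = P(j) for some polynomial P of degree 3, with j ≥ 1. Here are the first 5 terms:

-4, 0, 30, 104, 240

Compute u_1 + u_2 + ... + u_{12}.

1st diffs: 4, 30, 74, 136.
2nd diffs: 26, 44, 62.
3rd diffs: 18, 18 (constant).
Newton forward-difference form: u_j = -4 + 4·C(j-1,1) + 26·C(j-1,2) + 18·C(j-1,3).
Continuing: …, 456, 770, 1200, 1764, …, u_{12} = 4440.
Summing j = 1..12 (12 terms) gives 14846.

14846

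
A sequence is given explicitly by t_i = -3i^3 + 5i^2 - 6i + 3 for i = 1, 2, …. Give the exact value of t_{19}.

t_{19} = -3·19^3 + 5·19^2 - 6·19 + 3 = -18883.

-18883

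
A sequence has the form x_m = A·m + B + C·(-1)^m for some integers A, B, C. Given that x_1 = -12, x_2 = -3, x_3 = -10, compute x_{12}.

7

Plug in m = 1, 2, 3: A + B - C = -12; 2A + B + C = -3; 3A + B - C = -10.
Subtracting the first from the second: A + 2C = 9.
Subtracting the second from the third: A - 2C = -7.
Solving: C = 4, A = 1, then B = -9.
So x_m = 1·m + (-9) + 4·(-1)^m; at m=12 this is 7.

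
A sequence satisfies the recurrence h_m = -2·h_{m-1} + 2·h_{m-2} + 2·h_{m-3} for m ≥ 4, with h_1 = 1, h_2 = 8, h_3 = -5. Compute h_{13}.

Iterate the recurrence:
h_4 = 28; h_5 = -50; h_6 = 146; h_7 = -336; h_8 = 864; h_9 = -2108; h_{10} = 5272; h_{11} = -13032; h_{12} = 32392; h_{13} = -80304.

-80304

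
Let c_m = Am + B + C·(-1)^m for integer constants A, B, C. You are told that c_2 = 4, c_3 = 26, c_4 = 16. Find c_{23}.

Write the equations: 2A + B + C = 4; 3A + B - C = 26; 4A + B + C = 16.
Subtracting the first from the second: A - 2C = 22.
Subtracting the second from the third: A + 2C = -10.
Solving: C = -8, A = 6, then B = 0.
So c_m = 6·m + 0 + (-8)·(-1)^m; at m=23 this is 146.

146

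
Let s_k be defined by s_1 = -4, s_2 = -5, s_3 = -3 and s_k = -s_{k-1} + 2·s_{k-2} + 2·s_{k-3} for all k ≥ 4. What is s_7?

Compute successive terms:
s_4 = -15  s_5 = -1  s_6 = -35  s_7 = 3.

3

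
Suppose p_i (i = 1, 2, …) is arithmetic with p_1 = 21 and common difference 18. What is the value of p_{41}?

741

p_i = 21 + (i - 1)·18.
p_{41} = 21 + 40·18 = 741.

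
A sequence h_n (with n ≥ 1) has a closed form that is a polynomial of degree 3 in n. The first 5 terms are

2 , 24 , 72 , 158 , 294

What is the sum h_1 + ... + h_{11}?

1st diffs: 22, 48, 86, 136.
2nd diffs: 26, 38, 50.
3rd diffs: 12, 12 (constant).
So h_n = 2n^3 + n^2 + 5n - 6.
Continuing: …, 492, 764, 1122, 1578, …, h_{11} = 2832.
Summing n = 1..11 (11 terms) gives 9482.

9482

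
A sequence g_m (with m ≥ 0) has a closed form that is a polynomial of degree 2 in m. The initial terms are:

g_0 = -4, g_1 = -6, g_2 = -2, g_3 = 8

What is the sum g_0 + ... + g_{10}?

1st diffs: -2, 4, 10.
2nd diffs: 6, 6 (constant).
Newton forward-difference form: g_m = -4 + (-2)·C(m,1) + 6·C(m,2).
Continuing: …, 24, 46, 74, 108, …, g_{10} = 246.
Summing m = 0..10 (11 terms) gives 836.

836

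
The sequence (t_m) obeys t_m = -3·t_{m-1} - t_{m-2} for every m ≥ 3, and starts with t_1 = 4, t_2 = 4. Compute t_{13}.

-256316

Step forward from the initial values:
t_3 = -16, t_4 = 44, t_5 = -116, …, t_{10} = 14284, t_{11} = -37396, t_{12} = 97904, t_{13} = -256316.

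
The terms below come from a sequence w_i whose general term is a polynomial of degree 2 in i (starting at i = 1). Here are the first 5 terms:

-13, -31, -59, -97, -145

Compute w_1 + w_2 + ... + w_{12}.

1st diffs: -18, -28, -38, -48.
2nd diffs: -10, -10, -10 (constant).
Newton forward-difference form: w_i = -13 + (-18)·C(i-1,1) + (-10)·C(i-1,2).
Continuing: …, -203, -271, -349, -437, …, w_{12} = -761.
Summing i = 1..12 (12 terms) gives -3544.

-3544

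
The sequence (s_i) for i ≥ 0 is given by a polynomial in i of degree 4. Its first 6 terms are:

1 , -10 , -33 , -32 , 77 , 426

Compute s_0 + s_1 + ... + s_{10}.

31482

1st diffs: -11, -23, 1, 109, 349.
2nd diffs: -12, 24, 108, 240.
3rd diffs: 36, 84, 132.
4th diffs: 48, 48 (constant).
Newton forward-difference form: s_i = 1 + (-11)·C(i,1) + (-12)·C(i,2) + 36·C(i,3) + 48·C(i,4).
Continuing: …, 1195, 2612, 4953, 8542, …, s_{10} = 13751.
Summing i = 0..10 (11 terms) gives 31482.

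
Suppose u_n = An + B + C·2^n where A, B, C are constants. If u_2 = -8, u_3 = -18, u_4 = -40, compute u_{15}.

-98274

Plug in n = 2, 3, 4: 2A + B + 4C = -8; 3A + B + 8C = -18; 4A + B + 16C = -40.
Subtracting the first from the second: A + 4C = -10.
Subtracting the second from the third: A + 8C = -22.
Solving: C = -3, A = 2, then B = 0.
Therefore u_{15} = 30 + 0 + (-3)·32768 = -98274.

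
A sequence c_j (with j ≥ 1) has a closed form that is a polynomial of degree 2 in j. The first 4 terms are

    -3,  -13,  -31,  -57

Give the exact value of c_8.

1st diffs: -10, -18, -26.
2nd diffs: -8, -8 (constant).
So c_j = -4j^2 + 2j - 1.
Evaluating at j = 8 gives c_8 = -241.

-241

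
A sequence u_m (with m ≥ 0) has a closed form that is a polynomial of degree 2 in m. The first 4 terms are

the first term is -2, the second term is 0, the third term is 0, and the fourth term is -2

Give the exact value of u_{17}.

-240

1st diffs: 2, 0, -2.
2nd diffs: -2, -2 (constant).
So u_m = -m^2 + 3m - 2.
Evaluating at m = 17 gives u_{17} = -240.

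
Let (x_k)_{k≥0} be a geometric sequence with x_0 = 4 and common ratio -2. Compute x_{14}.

65536

x_k = 4·(-2)^(k-0).
x_{14} = 4·(-2)^14 = 65536.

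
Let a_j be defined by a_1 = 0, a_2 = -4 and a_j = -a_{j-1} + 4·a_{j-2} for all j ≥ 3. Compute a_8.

-724

Iterate the recurrence:
a_3 = 4, a_4 = -20, a_5 = 36, a_6 = -116, a_7 = 260, a_8 = -724.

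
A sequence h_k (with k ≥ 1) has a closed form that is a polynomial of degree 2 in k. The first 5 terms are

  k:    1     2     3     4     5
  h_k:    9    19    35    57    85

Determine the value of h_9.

1st diffs: 10, 16, 22, 28.
2nd diffs: 6, 6, 6 (constant).
Newton forward-difference form: h_k = 9 + 10·C(k-1,1) + 6·C(k-1,2).
At k = 9: k-1 = 8, so h_9 = 9 + 80 + 168 = 257.

257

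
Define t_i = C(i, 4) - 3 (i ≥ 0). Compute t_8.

C(8, 4) = 70, so t_8 = 67.

67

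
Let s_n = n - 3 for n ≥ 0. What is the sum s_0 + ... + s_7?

4

Over n = 0..7: Σn = 28.
Total = (1)·28 + (-3)·8 = 4.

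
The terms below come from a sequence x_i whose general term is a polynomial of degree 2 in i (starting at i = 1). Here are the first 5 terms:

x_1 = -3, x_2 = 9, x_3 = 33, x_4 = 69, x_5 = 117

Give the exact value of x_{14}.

1089

1st diffs: 12, 24, 36, 48.
2nd diffs: 12, 12, 12 (constant).
Newton forward-difference form: x_i = -3 + 12·C(i-1,1) + 12·C(i-1,2).
At i = 14: i-1 = 13, so x_{14} = -3 + 156 + 936 = 1089.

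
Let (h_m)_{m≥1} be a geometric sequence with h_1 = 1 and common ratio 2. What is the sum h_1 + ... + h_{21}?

h_m = 1·2^(m-1).
S = 1·(2^21 - 1)/(2 - 1) = 1·(2097152 - 1)/(1) = 2097151.

2097151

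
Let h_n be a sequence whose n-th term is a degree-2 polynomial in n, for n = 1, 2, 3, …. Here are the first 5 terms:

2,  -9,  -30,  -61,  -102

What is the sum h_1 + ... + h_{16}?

1st diffs: -11, -21, -31, -41.
2nd diffs: -10, -10, -10 (constant).
Newton forward-difference form: h_n = 2 + (-11)·C(n-1,1) + (-10)·C(n-1,2).
Continuing: …, -153, -214, -285, -366, …, h_{16} = -1213.
Summing n = 1..16 (16 terms) gives -6888.

-6888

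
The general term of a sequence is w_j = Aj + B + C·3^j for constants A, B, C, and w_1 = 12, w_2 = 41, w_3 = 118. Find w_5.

The three given values yield: A + B + 3C = 12; 2A + B + 9C = 41; 3A + B + 27C = 118.
Subtracting the first from the second: A + 6C = 29.
Subtracting the second from the third: A + 18C = 77.
Solving: C = 4, A = 5, then B = -5.
Therefore w_5 = 25 + (-5) + 4·243 = 992.

992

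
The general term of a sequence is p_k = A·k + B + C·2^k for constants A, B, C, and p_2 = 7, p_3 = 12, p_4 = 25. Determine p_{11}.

4068

Plug in k = 2, 3, 4: 2A + B + 4C = 7; 3A + B + 8C = 12; 4A + B + 16C = 25.
Subtracting the first from the second: A + 4C = 5.
Subtracting the second from the third: A + 8C = 13.
Solving: C = 2, A = -3, then B = 5.
Therefore p_{11} = -33 + 5 + 2·2048 = 4068.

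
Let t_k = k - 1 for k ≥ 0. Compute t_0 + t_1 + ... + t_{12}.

Over k = 0..12: Σk = 78.
Total = (1)·78 + (-1)·13 = 65.

65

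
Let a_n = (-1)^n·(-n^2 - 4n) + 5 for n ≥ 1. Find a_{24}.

-667

(-1)^24 = 1; -n^2 - 4n at n=24 is -672; so a_{24} = -667.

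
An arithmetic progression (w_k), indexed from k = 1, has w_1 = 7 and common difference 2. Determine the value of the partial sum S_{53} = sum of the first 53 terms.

3127

w_k = 7 + (k - 1)·2.
w_{53} = 111; S = 53·(7 + 111)/2 = 3127.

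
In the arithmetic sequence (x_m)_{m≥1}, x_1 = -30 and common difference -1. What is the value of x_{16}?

-45

x_m = -30 + (m - 1)·(-1).
x_{16} = -30 + 15·(-1) = -45.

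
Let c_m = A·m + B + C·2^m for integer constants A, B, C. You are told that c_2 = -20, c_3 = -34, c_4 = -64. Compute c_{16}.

-262120

Plug in m = 2, 3, 4: 2A + B + 4C = -20; 3A + B + 8C = -34; 4A + B + 16C = -64.
Subtracting the first from the second: A + 4C = -14.
Subtracting the second from the third: A + 8C = -30.
Solving: C = -4, A = 2, then B = -8.
Hence c_{16} = 2·16 + (-8) + (-4)·65536 = -262120.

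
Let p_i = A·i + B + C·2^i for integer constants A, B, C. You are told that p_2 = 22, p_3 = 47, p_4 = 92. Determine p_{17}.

655437

The three given values yield: 2A + B + 4C = 22; 3A + B + 8C = 47; 4A + B + 16C = 92.
Subtracting the first from the second: A + 4C = 25.
Subtracting the second from the third: A + 8C = 45.
Solving: C = 5, A = 5, then B = -8.
Therefore p_{17} = 85 + (-8) + 5·131072 = 655437.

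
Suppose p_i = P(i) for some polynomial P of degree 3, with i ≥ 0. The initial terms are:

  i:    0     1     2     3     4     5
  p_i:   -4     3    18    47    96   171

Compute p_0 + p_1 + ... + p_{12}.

7072

1st diffs: 7, 15, 29, 49, 75.
2nd diffs: 8, 14, 20, 26.
3rd diffs: 6, 6, 6 (constant).
So p_i = i^3 + i^2 + 5i - 4.
Continuing: …, 278, 423, 612, 851, …, p_{12} = 1928.
Summing i = 0..12 (13 terms) gives 7072.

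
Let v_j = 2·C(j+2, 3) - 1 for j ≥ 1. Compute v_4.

C(6, 3) = 20, so v_4 = 39.

39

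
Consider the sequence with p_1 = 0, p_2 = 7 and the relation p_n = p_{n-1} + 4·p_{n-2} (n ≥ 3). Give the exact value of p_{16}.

Compute successive terms:
p_3 = 7; p_4 = 35; p_5 = 63; …; p_{13} = 135135; p_{14} = 347627; p_{15} = 888167; p_{16} = 2278675.

2278675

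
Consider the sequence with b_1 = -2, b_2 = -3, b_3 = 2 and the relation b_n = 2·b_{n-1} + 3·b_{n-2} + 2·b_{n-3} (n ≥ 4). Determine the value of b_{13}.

Applying the relation repeatedly:
b_4 = -9;  b_5 = -18;  b_6 = -59;  b_7 = -190;  b_8 = -593;  b_9 = -1874;  b_{10} = -5907;  b_{11} = -18622;  b_{12} = -58713;  b_{13} = -185106.

-185106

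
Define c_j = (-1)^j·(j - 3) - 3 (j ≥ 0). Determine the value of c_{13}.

(-1)^13 = -1; j - 3 at j=13 is 10; so c_{13} = -13.

-13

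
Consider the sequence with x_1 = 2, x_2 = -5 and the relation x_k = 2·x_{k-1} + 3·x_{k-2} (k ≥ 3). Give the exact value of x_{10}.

Iterate the recurrence:
x_3 = -4;  x_4 = -23;  x_5 = -58;  x_6 = -185;  x_7 = -544;  x_8 = -1643;  x_9 = -4918;  x_{10} = -14765.
(Characteristic roots are 3 and -1.)

-14765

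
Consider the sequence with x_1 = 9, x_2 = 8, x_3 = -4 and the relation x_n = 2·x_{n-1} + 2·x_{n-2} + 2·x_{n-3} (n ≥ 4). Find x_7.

500

Compute successive terms:
x_4 = 26; x_5 = 60; x_6 = 164; x_7 = 500.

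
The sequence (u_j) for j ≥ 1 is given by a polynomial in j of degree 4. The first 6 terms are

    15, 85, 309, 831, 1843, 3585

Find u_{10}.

1st diffs: 70, 224, 522, 1012, 1742.
2nd diffs: 154, 298, 490, 730.
3rd diffs: 144, 192, 240.
4th diffs: 48, 48 (constant).
Newton forward-difference form: u_j = 15 + 70·C(j-1,1) + 154·C(j-1,2) + 144·C(j-1,3) + 48·C(j-1,4).
At j = 10: j-1 = 9, so u_{10} = 15 + 630 + 5544 + 12096 + 6048 = 24333.

24333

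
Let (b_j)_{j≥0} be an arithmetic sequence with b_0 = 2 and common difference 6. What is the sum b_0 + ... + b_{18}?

b_j = 2 + (j - 0)·6.
b_{18} = 110; S = 19·(2 + 110)/2 = 1064.

1064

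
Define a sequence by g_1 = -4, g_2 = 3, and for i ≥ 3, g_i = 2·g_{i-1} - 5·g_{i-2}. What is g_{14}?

Step forward from the initial values:
g_3 = 26, g_4 = 37, g_5 = -56, …, g_{11} = -11854, g_{12} = -35123, g_{13} = -10976, g_{14} = 153663.

153663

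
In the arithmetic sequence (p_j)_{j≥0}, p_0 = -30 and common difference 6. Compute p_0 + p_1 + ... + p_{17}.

378

p_j = -30 + (j - 0)·6.
p_{17} = 72; S = 18·(-30 + 72)/2 = 378.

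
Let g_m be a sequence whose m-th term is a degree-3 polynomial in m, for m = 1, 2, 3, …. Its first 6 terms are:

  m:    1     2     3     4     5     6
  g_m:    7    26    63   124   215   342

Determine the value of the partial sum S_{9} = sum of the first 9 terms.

1st diffs: 19, 37, 61, 91, 127.
2nd diffs: 18, 24, 30, 36.
3rd diffs: 6, 6, 6 (constant).
So g_m = m^3 + 3m^2 + 3m.
Continuing: 511, 728, 999.
Summing m = 1..9 (9 terms) gives 3015.

3015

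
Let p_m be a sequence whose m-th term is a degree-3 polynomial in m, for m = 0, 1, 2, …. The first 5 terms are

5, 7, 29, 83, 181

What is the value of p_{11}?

3107

1st diffs: 2, 22, 54, 98.
2nd diffs: 20, 32, 44.
3rd diffs: 12, 12 (constant).
Newton forward-difference form: p_m = 5 + 2·C(m,1) + 20·C(m,2) + 12·C(m,3).
At m = 11: m = 11, so p_{11} = 5 + 22 + 1100 + 1980 = 3107.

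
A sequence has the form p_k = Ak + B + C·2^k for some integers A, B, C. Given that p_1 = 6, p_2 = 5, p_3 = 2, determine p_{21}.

Write the equations: A + B + 2C = 6; 2A + B + 4C = 5; 3A + B + 8C = 2.
Subtracting the first from the second: A + 2C = -1.
Subtracting the second from the third: A + 4C = -3.
Solving: C = -1, A = 1, then B = 7.
Hence p_{21} = 1·21 + 7 + (-1)·2097152 = -2097124.

-2097124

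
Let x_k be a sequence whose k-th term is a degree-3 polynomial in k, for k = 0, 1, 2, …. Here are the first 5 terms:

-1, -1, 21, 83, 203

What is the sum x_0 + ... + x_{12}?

19149

1st diffs: 0, 22, 62, 120.
2nd diffs: 22, 40, 58.
3rd diffs: 18, 18 (constant).
Newton forward-difference form: x_k = -1 + 22·C(k,2) + 18·C(k,3).
Continuing: …, 399, 689, 1091, 1623, …, x_{12} = 5411.
Summing k = 0..12 (13 terms) gives 19149.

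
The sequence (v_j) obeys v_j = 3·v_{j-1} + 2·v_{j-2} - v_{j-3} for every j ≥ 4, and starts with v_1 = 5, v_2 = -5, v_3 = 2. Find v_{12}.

-130014

v_4 = -9; v_5 = -18; v_6 = -74; v_7 = -249; v_8 = -877; v_9 = -3055; v_{10} = -10670; v_{11} = -37243; v_{12} = -130014.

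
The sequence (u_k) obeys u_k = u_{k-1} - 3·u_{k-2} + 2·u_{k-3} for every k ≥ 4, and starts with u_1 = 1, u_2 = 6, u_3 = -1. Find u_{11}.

342

Iterate the recurrence:
u_4 = -17;  u_5 = -2;  u_6 = 47;  u_7 = 19;  u_8 = -126;  u_9 = -89;  u_{10} = 327;  u_{11} = 342.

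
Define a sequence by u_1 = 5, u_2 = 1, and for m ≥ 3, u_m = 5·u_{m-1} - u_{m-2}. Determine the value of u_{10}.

-12649

Step forward from the initial values:
u_3 = 0;  u_4 = -1;  u_5 = -5;  u_6 = -24;  u_7 = -115;  u_8 = -551;  u_9 = -2640;  u_{10} = -12649.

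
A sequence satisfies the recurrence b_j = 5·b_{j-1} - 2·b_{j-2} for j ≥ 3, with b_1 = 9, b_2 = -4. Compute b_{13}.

Step forward from the initial values:
b_3 = -38;  b_4 = -182;  b_5 = -834;  …;  b_{10} = -1647934;  b_{11} = -7517138;  b_{12} = -34289822;  b_{13} = -156414834.

-156414834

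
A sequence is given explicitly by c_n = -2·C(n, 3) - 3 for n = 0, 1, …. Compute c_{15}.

C(15, 3) = 455, so c_{15} = -913.

-913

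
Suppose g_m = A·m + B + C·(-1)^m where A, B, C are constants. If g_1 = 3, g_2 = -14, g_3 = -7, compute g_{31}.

-147

Plug in m = 1, 2, 3: A + B - C = 3; 2A + B + C = -14; 3A + B - C = -7.
Subtracting the first from the second: A + 2C = -17.
Subtracting the second from the third: A - 2C = 7.
Solving: C = -6, A = -5, then B = 2.
Therefore g_{31} = -155 + 2 + (-6)·(-1) = -147.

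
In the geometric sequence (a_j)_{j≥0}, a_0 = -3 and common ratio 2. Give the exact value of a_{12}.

-12288

a_j = (-3)·2^(j-0).
a_{12} = (-3)·2^12 = -12288.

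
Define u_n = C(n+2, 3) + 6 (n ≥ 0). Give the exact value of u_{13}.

C(15, 3) = 455, so u_{13} = 461.

461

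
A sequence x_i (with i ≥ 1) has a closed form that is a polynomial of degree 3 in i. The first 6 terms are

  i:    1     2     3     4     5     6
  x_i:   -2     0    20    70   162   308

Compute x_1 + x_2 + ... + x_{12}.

10008

1st diffs: 2, 20, 50, 92, 146.
2nd diffs: 18, 30, 42, 54.
3rd diffs: 12, 12, 12 (constant).
So x_i = 2i^3 - 3i^2 - 3i + 2.
Continuing: …, 520, 810, 1190, 1672, …, x_{12} = 2990.
Summing i = 1..12 (12 terms) gives 10008.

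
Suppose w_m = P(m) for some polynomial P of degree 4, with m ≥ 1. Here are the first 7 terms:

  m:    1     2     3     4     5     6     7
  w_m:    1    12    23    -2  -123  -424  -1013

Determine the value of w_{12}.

-13738

1st diffs: 11, 11, -25, -121, -301, -589.
2nd diffs: 0, -36, -96, -180, -288.
3rd diffs: -36, -60, -84, -108.
4th diffs: -24, -24, -24 (constant).
Newton forward-difference form: w_m = 1 + 11·C(m-1,1) + (-36)·C(m-1,3) + (-24)·C(m-1,4).
At m = 12: m-1 = 11, so w_{12} = 1 + 121 - 5940 - 7920 = -13738.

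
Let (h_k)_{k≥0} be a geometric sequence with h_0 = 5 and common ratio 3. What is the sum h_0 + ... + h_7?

h_k = 5·3^(k-0).
S = 5·(3^8 - 1)/(3 - 1) = 5·(6561 - 1)/(2) = 16400.

16400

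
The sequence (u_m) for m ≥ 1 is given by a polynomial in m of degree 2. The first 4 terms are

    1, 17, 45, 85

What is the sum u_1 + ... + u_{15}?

7155

1st diffs: 16, 28, 40.
2nd diffs: 12, 12 (constant).
So u_m = 6m^2 - 2m - 3.
Continuing: …, 137, 201, 277, 365, …, u_{15} = 1317.
Summing m = 1..15 (15 terms) gives 7155.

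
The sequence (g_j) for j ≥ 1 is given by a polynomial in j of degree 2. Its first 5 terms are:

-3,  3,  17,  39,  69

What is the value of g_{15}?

809

1st diffs: 6, 14, 22, 30.
2nd diffs: 8, 8, 8 (constant).
Newton forward-difference form: g_j = -3 + 6·C(j-1,1) + 8·C(j-1,2).
At j = 15: j-1 = 14, so g_{15} = -3 + 84 + 728 = 809.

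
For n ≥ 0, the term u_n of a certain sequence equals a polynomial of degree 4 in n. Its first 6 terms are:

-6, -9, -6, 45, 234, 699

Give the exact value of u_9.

9759

1st diffs: -3, 3, 51, 189, 465.
2nd diffs: 6, 48, 138, 276.
3rd diffs: 42, 90, 138.
4th diffs: 48, 48 (constant).
Newton forward-difference form: u_n = -6 + (-3)·C(n,1) + 6·C(n,2) + 42·C(n,3) + 48·C(n,4).
At n = 9: n = 9, so u_9 = -6 - 27 + 216 + 3528 + 6048 = 9759.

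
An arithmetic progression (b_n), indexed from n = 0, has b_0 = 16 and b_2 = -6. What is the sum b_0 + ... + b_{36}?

Common difference d = (-6 - 16) / (2 - 0) = -11.
b_n = 16 + (n - 0)·(-11).
b_{36} = -380; S = 37·(16 + (-380))/2 = -6734.

-6734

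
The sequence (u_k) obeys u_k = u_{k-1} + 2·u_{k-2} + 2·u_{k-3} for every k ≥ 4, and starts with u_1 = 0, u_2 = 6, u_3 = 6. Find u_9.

1074

Compute successive terms:
u_4 = 18, u_5 = 42, u_6 = 90, u_7 = 210, u_8 = 474, u_9 = 1074.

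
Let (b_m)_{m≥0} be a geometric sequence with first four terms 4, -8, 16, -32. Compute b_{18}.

1048576

Common ratio r = -2.
b_m = 4·(-2)^(m-0).
b_{18} = 4·(-2)^18 = 1048576.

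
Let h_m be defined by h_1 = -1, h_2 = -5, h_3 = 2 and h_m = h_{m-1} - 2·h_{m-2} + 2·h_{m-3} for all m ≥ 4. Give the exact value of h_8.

40

Compute successive terms:
h_4 = 10  h_5 = -4  h_6 = -20  h_7 = 8  h_8 = 40.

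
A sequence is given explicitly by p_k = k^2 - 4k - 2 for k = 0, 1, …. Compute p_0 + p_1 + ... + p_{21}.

Over k = 0..21: Σk = 231, Σk² = 3311.
Total = (1)·3311 + (-4)·231 + (-2)·22 = 2343.

2343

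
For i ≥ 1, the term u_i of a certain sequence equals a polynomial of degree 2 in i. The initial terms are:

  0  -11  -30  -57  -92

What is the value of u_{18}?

1st diffs: -11, -19, -27, -35.
2nd diffs: -8, -8, -8 (constant).
Newton forward-difference form: u_i = (-11)·C(i-1,1) + (-8)·C(i-1,2).
At i = 18: i-1 = 17, so u_{18} = -187 - 1088 = -1275.

-1275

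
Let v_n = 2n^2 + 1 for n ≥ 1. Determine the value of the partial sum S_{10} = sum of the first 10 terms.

780

Over n = 1..10: Σn = 55, Σn² = 385.
Total = (2)·385 + (1)·10 = 780.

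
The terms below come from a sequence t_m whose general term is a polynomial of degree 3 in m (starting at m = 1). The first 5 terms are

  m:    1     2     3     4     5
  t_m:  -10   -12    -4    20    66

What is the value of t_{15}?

3056

1st diffs: -2, 8, 24, 46.
2nd diffs: 10, 16, 22.
3rd diffs: 6, 6 (constant).
So t_m = m^3 - m^2 - 6m - 4.
Evaluating at m = 15 gives t_{15} = 3056.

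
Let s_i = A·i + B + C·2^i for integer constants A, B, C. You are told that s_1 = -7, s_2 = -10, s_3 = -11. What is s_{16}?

65452

Plug in i = 1, 2, 3: A + B + 2C = -7; 2A + B + 4C = -10; 3A + B + 8C = -11.
Subtracting the first from the second: A + 2C = -3.
Subtracting the second from the third: A + 4C = -1.
Solving: C = 1, A = -5, then B = -4.
So s_i = -5·i + (-4) + 1·2^i; at i=16 this is 65452.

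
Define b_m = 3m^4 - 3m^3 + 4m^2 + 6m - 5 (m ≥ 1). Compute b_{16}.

b_{16} = 3·16^4 - 3·16^3 + 4·16^2 + 6·16 - 5 = 185435.

185435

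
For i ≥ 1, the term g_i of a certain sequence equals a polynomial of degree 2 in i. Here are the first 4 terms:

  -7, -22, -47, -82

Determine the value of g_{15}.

1st diffs: -15, -25, -35.
2nd diffs: -10, -10 (constant).
Newton forward-difference form: g_i = -7 + (-15)·C(i-1,1) + (-10)·C(i-1,2).
At i = 15: i-1 = 14, so g_{15} = -7 - 210 - 910 = -1127.

-1127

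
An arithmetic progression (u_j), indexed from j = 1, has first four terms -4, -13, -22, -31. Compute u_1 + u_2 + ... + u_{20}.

-1790

Common difference d = -9.
u_j = -4 + (j - 1)·(-9).
u_{20} = -175; S = 20·(-4 + (-175))/2 = -1790.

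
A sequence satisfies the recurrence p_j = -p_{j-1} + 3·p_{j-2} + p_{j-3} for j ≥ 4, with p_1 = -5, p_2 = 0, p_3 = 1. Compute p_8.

Compute successive terms:
p_4 = -6; p_5 = 9; p_6 = -26; p_7 = 47; p_8 = -116.

-116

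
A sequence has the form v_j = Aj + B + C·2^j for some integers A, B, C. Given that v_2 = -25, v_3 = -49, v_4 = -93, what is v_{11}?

-10281

Write the equations: 2A + B + 4C = -25; 3A + B + 8C = -49; 4A + B + 16C = -93.
Subtracting the first from the second: A + 4C = -24.
Subtracting the second from the third: A + 8C = -44.
Solving: C = -5, A = -4, then B = 3.
Therefore v_{11} = -44 + 3 + (-5)·2048 = -10281.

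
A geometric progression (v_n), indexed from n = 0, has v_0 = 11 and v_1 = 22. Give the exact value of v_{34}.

Common ratio r = 2.
v_n = 11·2^(n-0).
v_{34} = 11·2^34 = 188978561024.

188978561024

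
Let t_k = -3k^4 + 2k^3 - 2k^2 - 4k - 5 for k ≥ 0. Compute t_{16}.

-188997

t_{16} = -3·16^4 + 2·16^3 - 2·16^2 - 4·16 - 5 = -188997.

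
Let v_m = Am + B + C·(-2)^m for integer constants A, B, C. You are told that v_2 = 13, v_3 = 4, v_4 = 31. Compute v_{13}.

Write the equations: 2A + B + 4C = 13; 3A + B - 8C = 4; 4A + B + 16C = 31.
Subtracting the first from the second: A - 12C = -9.
Subtracting the second from the third: A + 24C = 27.
Solving: C = 1, A = 3, then B = 3.
Hence v_{13} = 3·13 + 3 + 1·(-8192) = -8150.

-8150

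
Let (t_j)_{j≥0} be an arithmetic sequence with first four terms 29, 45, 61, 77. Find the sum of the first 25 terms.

5525

Common difference d = 16.
t_j = 29 + (j - 0)·16.
t_{24} = 413; S = 25·(29 + 413)/2 = 5525.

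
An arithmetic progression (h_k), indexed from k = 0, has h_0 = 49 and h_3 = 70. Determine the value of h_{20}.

189

Common difference d = (70 - 49) / (3 - 0) = 7.
h_k = 49 + (k - 0)·7.
h_{20} = 49 + 20·7 = 189.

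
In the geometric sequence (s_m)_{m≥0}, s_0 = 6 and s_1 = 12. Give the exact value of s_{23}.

50331648

Common ratio r = 2.
s_m = 6·2^(m-0).
s_{23} = 6·2^23 = 50331648.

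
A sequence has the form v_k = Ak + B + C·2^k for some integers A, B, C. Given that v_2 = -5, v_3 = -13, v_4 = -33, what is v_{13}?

-24525

Write the equations: 2A + B + 4C = -5; 3A + B + 8C = -13; 4A + B + 16C = -33.
Subtracting the first from the second: A + 4C = -8.
Subtracting the second from the third: A + 8C = -20.
Solving: C = -3, A = 4, then B = -1.
Hence v_{13} = 4·13 + (-1) + (-3)·8192 = -24525.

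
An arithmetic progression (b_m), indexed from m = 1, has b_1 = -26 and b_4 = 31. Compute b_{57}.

1038

Common difference d = (31 - (-26)) / (4 - 1) = 19.
b_m = -26 + (m - 1)·19.
b_{57} = -26 + 56·19 = 1038.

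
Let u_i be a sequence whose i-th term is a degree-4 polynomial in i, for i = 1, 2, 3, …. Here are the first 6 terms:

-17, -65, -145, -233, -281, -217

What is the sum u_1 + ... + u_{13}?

1st diffs: -48, -80, -88, -48, 64.
2nd diffs: -32, -8, 40, 112.
3rd diffs: 24, 48, 72.
4th diffs: 24, 24 (constant).
Newton forward-difference form: u_i = -17 + (-48)·C(i-1,1) + (-32)·C(i-1,2) + 24·C(i-1,3) + 24·C(i-1,4).
Continuing: …, 55, 655, 1727, 3439, …, u_{13} = 14455.
Summing i = 1..13 (13 terms) gives 34931.

34931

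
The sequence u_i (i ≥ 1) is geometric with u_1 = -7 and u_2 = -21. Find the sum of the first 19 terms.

Common ratio r = 3.
u_i = (-7)·3^(i-1).
S = (-7)·(3^19 - 1)/(3 - 1) = (-7)·(1162261467 - 1)/(2) = -4067915131.

-4067915131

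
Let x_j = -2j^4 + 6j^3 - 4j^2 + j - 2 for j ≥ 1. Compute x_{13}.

x_{13} = -2·13^4 + 6·13^3 - 4·13^2 + 1·13 - 2 = -44605.

-44605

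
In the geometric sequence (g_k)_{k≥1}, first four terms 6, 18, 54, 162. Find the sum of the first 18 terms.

1162261464

Common ratio r = 3.
g_k = 6·3^(k-1).
S = 6·(3^18 - 1)/(3 - 1) = 6·(387420489 - 1)/(2) = 1162261464.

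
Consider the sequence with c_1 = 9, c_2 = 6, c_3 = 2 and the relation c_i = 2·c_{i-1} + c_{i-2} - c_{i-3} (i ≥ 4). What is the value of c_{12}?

Applying the relation repeatedly:
c_4 = 1; c_5 = -2; c_6 = -5; c_7 = -13; c_8 = -29; c_9 = -66; c_{10} = -148; c_{11} = -333; c_{12} = -748.

-748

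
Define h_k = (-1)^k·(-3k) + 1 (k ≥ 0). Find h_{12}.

(-1)^12 = 1; -3k at k=12 is -36; so h_{12} = -35.

-35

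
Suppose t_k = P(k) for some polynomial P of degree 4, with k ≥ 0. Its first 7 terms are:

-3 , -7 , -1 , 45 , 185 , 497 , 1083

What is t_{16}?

61613

1st diffs: -4, 6, 46, 140, 312, 586.
2nd diffs: 10, 40, 94, 172, 274.
3rd diffs: 30, 54, 78, 102.
4th diffs: 24, 24, 24 (constant).
So t_k = k^4 - k^3 + k^2 - 5k - 3.
Evaluating at k = 16 gives t_{16} = 61613.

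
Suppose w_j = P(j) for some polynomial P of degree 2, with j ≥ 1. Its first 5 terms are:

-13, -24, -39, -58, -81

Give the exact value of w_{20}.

-906

1st diffs: -11, -15, -19, -23.
2nd diffs: -4, -4, -4 (constant).
Newton forward-difference form: w_j = -13 + (-11)·C(j-1,1) + (-4)·C(j-1,2).
At j = 20: j-1 = 19, so w_{20} = -13 - 209 - 684 = -906.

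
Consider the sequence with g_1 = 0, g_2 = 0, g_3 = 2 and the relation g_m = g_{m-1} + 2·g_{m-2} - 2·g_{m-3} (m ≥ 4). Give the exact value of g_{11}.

Step forward from the initial values:
g_4 = 2;  g_5 = 6;  g_6 = 6;  g_7 = 14;  g_8 = 14;  g_9 = 30;  g_{10} = 30;  g_{11} = 62.

62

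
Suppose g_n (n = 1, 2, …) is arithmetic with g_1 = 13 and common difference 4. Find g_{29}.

g_n = 13 + (n - 1)·4.
g_{29} = 13 + 28·4 = 125.

125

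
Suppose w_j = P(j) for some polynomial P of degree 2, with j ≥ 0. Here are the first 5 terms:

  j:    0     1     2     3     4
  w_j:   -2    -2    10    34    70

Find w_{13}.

934

1st diffs: 0, 12, 24, 36.
2nd diffs: 12, 12, 12 (constant).
Newton forward-difference form: w_j = -2 + 12·C(j,2).
At j = 13: j = 13, so w_{13} = -2 + 936 = 934.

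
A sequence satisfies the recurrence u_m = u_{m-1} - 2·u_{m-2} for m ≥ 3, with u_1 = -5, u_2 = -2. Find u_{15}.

172

Applying the relation repeatedly:
u_3 = 8  u_4 = 12  u_5 = -4  …  u_{12} = -156  u_{13} = 140  u_{14} = 452  u_{15} = 172.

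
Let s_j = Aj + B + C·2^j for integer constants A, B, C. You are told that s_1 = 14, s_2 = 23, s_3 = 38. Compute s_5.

At j = 1, 2, 3: A + B + 2C = 14; 2A + B + 4C = 23; 3A + B + 8C = 38.
Subtracting the first from the second: A + 2C = 9.
Subtracting the second from the third: A + 4C = 15.
Solving: C = 3, A = 3, then B = 5.
Hence s_5 = 3·5 + 5 + 3·32 = 116.

116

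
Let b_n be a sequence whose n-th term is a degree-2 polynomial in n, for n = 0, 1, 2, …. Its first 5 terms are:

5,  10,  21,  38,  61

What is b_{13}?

538

1st diffs: 5, 11, 17, 23.
2nd diffs: 6, 6, 6 (constant).
So b_n = 3n^2 + 2n + 5.
Evaluating at n = 13 gives b_{13} = 538.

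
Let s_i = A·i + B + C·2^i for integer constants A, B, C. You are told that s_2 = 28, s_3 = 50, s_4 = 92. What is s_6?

At i = 2, 3, 4: 2A + B + 4C = 28; 3A + B + 8C = 50; 4A + B + 16C = 92.
Subtracting the first from the second: A + 4C = 22.
Subtracting the second from the third: A + 8C = 42.
Solving: C = 5, A = 2, then B = 4.
Hence s_6 = 2·6 + 4 + 5·64 = 336.

336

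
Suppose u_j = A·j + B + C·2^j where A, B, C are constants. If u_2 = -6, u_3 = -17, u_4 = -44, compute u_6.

At j = 2, 3, 4: 2A + B + 4C = -6; 3A + B + 8C = -17; 4A + B + 16C = -44.
Subtracting the first from the second: A + 4C = -11.
Subtracting the second from the third: A + 8C = -27.
Solving: C = -4, A = 5, then B = 0.
Hence u_6 = 5·6 + 0 + (-4)·64 = -226.

-226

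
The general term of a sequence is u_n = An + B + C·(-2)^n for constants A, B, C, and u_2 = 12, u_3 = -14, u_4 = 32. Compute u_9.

Plug in n = 2, 3, 4: 2A + B + 4C = 12; 3A + B - 8C = -14; 4A + B + 16C = 32.
Subtracting the first from the second: A - 12C = -26.
Subtracting the second from the third: A + 24C = 46.
Solving: C = 2, A = -2, then B = 8.
Therefore u_9 = -18 + 8 + 2·(-512) = -1034.

-1034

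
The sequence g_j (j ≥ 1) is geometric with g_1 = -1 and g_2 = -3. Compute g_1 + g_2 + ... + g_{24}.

-141214768240

Common ratio r = 3.
g_j = (-1)·3^(j-1).
S = (-1)·(3^24 - 1)/(3 - 1) = (-1)·(282429536481 - 1)/(2) = -141214768240.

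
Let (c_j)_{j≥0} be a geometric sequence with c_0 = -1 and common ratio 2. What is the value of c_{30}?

-1073741824

c_j = (-1)·2^(j-0).
c_{30} = (-1)·2^30 = -1073741824.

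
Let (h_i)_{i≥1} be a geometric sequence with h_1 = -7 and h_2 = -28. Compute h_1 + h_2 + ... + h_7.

-38227

Common ratio r = 4.
h_i = (-7)·4^(i-1).
S = (-7)·(4^7 - 1)/(4 - 1) = (-7)·(16384 - 1)/(3) = -38227.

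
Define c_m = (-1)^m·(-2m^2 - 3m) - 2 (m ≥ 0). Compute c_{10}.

-232

(-1)^10 = 1; -2m^2 - 3m at m=10 is -230; so c_{10} = -232.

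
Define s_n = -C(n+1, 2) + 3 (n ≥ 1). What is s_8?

-33

C(9, 2) = 36, so s_8 = -33.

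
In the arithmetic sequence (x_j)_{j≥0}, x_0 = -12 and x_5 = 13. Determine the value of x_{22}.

98

Common difference d = (13 - (-12)) / (5 - 0) = 5.
x_j = -12 + (j - 0)·5.
x_{22} = -12 + 22·5 = 98.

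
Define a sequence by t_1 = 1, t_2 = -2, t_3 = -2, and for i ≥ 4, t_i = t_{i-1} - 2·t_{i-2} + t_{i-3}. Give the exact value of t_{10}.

6

Step forward from the initial values:
t_4 = 3, t_5 = 5, t_6 = -3, t_7 = -10, t_8 = 1, t_9 = 18, t_{10} = 6.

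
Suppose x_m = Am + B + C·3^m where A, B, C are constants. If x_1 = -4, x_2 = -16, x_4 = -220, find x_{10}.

-177088

Write the equations: A + B + 3C = -4; 2A + B + 9C = -16; 4A + B + 81C = -220.
Subtracting the first from the second: A + 6C = -12.
Subtracting the second from the third: 2A + 72C = -204.
Solving: C = -3, A = 6, then B = -1.
Hence x_{10} = 6·10 + (-1) + (-3)·59049 = -177088.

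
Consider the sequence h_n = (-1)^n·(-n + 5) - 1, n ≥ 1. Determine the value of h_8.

-4

(-1)^8 = 1; -n + 5 at n=8 is -3; so h_8 = -4.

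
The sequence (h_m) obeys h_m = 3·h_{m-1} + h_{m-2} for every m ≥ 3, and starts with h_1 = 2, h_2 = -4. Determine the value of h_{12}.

Applying the relation repeatedly:
h_3 = -10  h_4 = -34  h_5 = -112  h_6 = -370  h_7 = -1222  h_8 = -4036  h_9 = -13330  h_{10} = -44026  h_{11} = -145408  h_{12} = -480250.

-480250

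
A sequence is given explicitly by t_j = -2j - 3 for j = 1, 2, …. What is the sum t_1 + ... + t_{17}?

Over j = 1..17: Σj = 153.
Total = (-2)·153 + (-3)·17 = -357.

-357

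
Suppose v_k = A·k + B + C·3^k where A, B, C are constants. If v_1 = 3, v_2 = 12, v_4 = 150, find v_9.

At k = 1, 2, 4: A + B + 3C = 3; 2A + B + 9C = 12; 4A + B + 81C = 150.
Subtracting the first from the second: A + 6C = 9.
Subtracting the second from the third: 2A + 72C = 138.
Solving: C = 2, A = -3, then B = 0.
So v_k = -3·k + 0 + 2·3^k; at k=9 this is 39339.

39339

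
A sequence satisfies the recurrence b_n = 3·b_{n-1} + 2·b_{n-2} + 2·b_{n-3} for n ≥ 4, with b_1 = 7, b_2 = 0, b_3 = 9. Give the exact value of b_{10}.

96999

Iterate the recurrence:
b_4 = 41;  b_5 = 141;  b_6 = 523;  b_7 = 1933;  b_8 = 7127;  b_9 = 26293;  b_{10} = 96999.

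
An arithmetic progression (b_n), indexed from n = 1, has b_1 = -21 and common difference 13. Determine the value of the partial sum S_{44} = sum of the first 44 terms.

11374

b_n = -21 + (n - 1)·13.
b_{44} = 538; S = 44·(-21 + 538)/2 = 11374.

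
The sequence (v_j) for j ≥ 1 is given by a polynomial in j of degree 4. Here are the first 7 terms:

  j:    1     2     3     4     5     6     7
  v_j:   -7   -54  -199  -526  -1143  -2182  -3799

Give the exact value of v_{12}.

-27694

1st diffs: -47, -145, -327, -617, -1039, -1617.
2nd diffs: -98, -182, -290, -422, -578.
3rd diffs: -84, -108, -132, -156.
4th diffs: -24, -24, -24 (constant).
So v_j = -j^4 - 4j^3 - 4j + 2.
Evaluating at j = 12 gives v_{12} = -27694.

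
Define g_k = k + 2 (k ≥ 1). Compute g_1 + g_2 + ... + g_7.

42

Over k = 1..7: Σk = 28.
Total = (1)·28 + (2)·7 = 42.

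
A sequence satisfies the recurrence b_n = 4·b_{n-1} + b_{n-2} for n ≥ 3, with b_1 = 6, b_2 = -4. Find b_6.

Step forward from the initial values:
b_3 = -10, b_4 = -44, b_5 = -186, b_6 = -788.

-788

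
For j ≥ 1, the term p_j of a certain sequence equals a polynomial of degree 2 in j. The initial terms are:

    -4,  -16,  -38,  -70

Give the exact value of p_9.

-380

1st diffs: -12, -22, -32.
2nd diffs: -10, -10 (constant).
So p_j = -5j^2 + 3j - 2.
Evaluating at j = 9 gives p_9 = -380.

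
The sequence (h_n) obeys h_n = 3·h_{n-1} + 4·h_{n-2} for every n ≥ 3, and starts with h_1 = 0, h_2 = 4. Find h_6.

820

Applying the relation repeatedly:
h_3 = 12;  h_4 = 52;  h_5 = 204;  h_6 = 820.
(Characteristic roots are 4 and -1.)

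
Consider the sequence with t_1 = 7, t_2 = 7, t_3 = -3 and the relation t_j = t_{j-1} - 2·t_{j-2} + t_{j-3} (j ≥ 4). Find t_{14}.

t_4 = -10;  t_5 = 3;  t_6 = 20;  …;  t_{11} = 58;  t_{12} = -61;  t_{13} = -128;  t_{14} = 52.

52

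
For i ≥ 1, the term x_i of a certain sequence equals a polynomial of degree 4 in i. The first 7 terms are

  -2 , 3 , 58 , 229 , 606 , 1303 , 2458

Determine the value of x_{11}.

1st diffs: 5, 55, 171, 377, 697, 1155.
2nd diffs: 50, 116, 206, 320, 458.
3rd diffs: 66, 90, 114, 138.
4th diffs: 24, 24, 24 (constant).
Newton forward-difference form: x_i = -2 + 5·C(i-1,1) + 50·C(i-1,2) + 66·C(i-1,3) + 24·C(i-1,4).
At i = 11: i-1 = 10, so x_{11} = -2 + 50 + 2250 + 7920 + 5040 = 15258.

15258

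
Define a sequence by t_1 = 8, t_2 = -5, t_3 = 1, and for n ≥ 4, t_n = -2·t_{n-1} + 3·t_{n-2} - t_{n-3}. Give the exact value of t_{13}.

498408

Compute successive terms:
t_4 = -25; t_5 = 58; t_6 = -192; t_7 = 583; t_8 = -1800; t_9 = 5541; t_{10} = -17065; t_{11} = 52553; t_{12} = -161842; t_{13} = 498408.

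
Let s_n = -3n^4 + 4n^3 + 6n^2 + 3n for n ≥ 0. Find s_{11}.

s_{11} = -3·11^4 + 4·11^3 + 6·11^2 + 3·11 = -37840.

-37840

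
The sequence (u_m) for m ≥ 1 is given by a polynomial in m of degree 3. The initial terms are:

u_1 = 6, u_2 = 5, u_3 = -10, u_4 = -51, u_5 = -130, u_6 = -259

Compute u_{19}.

-11946

1st diffs: -1, -15, -41, -79, -129.
2nd diffs: -14, -26, -38, -50.
3rd diffs: -12, -12, -12 (constant).
Newton forward-difference form: u_m = 6 + (-1)·C(m-1,1) + (-14)·C(m-1,2) + (-12)·C(m-1,3).
At m = 19: m-1 = 18, so u_{19} = 6 - 18 - 2142 - 9792 = -11946.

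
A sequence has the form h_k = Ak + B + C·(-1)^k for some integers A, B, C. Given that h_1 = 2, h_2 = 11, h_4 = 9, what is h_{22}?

-9

Write the equations: A + B - C = 2; 2A + B + C = 11; 4A + B + C = 9.
Subtracting the first from the second: A + 2C = 9.
Subtracting the second from the third: 2A = -2.
Solving: C = 5, A = -1, then B = 8.
So h_k = -1·k + 8 + 5·(-1)^k; at k=22 this is -9.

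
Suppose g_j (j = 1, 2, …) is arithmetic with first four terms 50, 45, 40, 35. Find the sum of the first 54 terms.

-4455

Common difference d = -5.
g_j = 50 + (j - 1)·(-5).
g_{54} = -215; S = 54·(50 + (-215))/2 = -4455.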